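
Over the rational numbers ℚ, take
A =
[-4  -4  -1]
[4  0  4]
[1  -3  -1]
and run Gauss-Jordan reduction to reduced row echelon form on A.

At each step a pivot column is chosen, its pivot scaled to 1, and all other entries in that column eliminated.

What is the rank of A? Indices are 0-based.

pivot(0,0)=-4: scale R0 → (1, 1, 1/4)
  clear (1,0): R1 −= (4)R0 → (0, -4, 3)
  clear (2,0): R2 −= (1)R0 → (0, -4, -5/4)
pivot(1,1)=-4: scale R1 → (0, 1, -3/4)
  clear (0,1): R0 −= (1)R1 → (1, 0, 1)
  clear (2,1): R2 −= (-4)R1 → (0, 0, -17/4)
pivot(2,2)=-17/4: scale R2 → (0, 0, 1)
  clear (0,2): R0 −= (1)R2 → (1, 0, 0)
  clear (1,2): R1 −= (-3/4)R2 → (0, 1, 0)

rank = 3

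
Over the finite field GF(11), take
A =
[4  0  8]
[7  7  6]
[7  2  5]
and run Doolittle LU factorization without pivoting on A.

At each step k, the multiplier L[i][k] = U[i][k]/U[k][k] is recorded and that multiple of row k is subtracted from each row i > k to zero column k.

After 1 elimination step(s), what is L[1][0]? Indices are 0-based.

L[1][0] = 10

Step 1: pivot at (0,0) is 4.
  row1 ← row1 − (10)·row0  ⇒  L[1][0]=10, U row1=(0, 7, 3)
  row2 ← row2 − (10)·row0  ⇒  L[2][0]=10, U row2=(0, 2, 2)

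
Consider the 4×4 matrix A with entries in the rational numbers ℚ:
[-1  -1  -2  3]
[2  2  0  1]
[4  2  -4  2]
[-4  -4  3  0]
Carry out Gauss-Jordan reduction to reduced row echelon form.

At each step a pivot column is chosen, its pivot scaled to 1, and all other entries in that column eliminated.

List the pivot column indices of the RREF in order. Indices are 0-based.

[1] R0 /= -1  ⇒  (1, 1, 2, -3)
     R1 -= 2·R0  ⇒  (0, 0, -4, 7)
     R2 -= 4·R0  ⇒  (0, -2, -12, 14)
     R3 -= -4·R0  ⇒  (0, 0, 11, -12)
[2] R1 <-> R2
[2] R1 /= -2  ⇒  (0, 1, 6, -7)
     R0 -= 1·R1  ⇒  (1, 0, -4, 4)
[3] R2 /= -4  ⇒  (0, 0, 1, -7/4)
     R0 -= -4·R2  ⇒  (1, 0, 0, -3)
     R1 -= 6·R2  ⇒  (0, 1, 0, 7/2)
     R3 -= 11·R2  ⇒  (0, 0, 0, 29/4)
[4] R3 /= 29/4  ⇒  (0, 0, 0, 1)
     R0 -= -3·R3  ⇒  (1, 0, 0, 0)
     R1 -= 7/2·R3  ⇒  (0, 1, 0, 0)
     R2 -= -7/4·R3  ⇒  (0, 0, 1, 0)

pivot columns: 0, 1, 2, 3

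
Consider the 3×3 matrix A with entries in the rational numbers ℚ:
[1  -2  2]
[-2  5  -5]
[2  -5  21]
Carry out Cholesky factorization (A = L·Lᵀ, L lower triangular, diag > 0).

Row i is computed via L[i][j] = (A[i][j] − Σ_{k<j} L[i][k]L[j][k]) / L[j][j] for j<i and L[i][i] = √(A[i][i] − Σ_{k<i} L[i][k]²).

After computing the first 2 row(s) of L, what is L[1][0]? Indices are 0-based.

L[1][0] = -2

Step 1: L[0][0] = √(1) = 1.
  L[1][0] = (-2) / L[0][0] = -2.
Step 2: L[1][1] = √(1) = 1.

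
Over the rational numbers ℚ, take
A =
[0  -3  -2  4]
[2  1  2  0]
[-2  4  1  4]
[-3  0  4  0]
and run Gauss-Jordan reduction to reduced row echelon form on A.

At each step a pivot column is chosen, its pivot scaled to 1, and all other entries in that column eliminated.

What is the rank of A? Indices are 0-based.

rank = 4

step 1: exchange rows 0,1
step 1: normalize row 0 (÷2) = (1, 1/2, 1, 0)
  row 2: subtract -2×row0 = (0, 5, 3, 4)
  row 3: subtract -3×row0 = (0, 3/2, 7, 0)
step 2: normalize row 1 (÷-3) = (0, 1, 2/3, -4/3)
  row 0: subtract 1/2×row1 = (1, 0, 2/3, 2/3)
  row 2: subtract 5×row1 = (0, 0, -1/3, 32/3)
  row 3: subtract 3/2×row1 = (0, 0, 6, 2)
step 3: normalize row 2 (÷-1/3) = (0, 0, 1, -32)
  row 0: subtract 2/3×row2 = (1, 0, 0, 22)
  row 1: subtract 2/3×row2 = (0, 1, 0, 20)
  row 3: subtract 6×row2 = (0, 0, 0, 194)
step 4: normalize row 3 (÷194) = (0, 0, 0, 1)
  row 0: subtract 22×row3 = (1, 0, 0, 0)
  row 1: subtract 20×row3 = (0, 1, 0, 0)
  row 2: subtract -32×row3 = (0, 0, 1, 0)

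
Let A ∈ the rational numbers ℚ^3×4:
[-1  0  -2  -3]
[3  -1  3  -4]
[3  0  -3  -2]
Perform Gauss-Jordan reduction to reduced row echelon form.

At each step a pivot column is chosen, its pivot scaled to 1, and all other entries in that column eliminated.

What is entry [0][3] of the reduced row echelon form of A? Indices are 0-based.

pivot(0,0)=-1: scale R0 → (1, 0, 2, 3)
  clear (1,0): R1 −= (3)R0 → (0, -1, -3, -13)
  clear (2,0): R2 −= (3)R0 → (0, 0, -9, -11)
pivot(1,1)=-1: scale R1 → (0, 1, 3, 13)
pivot(2,2)=-9: scale R2 → (0, 0, 1, 11/9)
  clear (0,2): R0 −= (2)R2 → (1, 0, 0, 5/9)
  clear (1,2): R1 −= (3)R2 → (0, 1, 0, 28/3)

M[0][3] = 5/9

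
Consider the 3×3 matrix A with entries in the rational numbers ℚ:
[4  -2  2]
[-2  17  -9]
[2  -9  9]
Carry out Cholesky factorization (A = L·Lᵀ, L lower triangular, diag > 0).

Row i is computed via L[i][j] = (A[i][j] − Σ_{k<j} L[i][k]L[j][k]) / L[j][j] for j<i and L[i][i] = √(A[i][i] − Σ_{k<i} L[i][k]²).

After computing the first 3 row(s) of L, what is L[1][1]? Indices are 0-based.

L[1][1] = 4

Step 1: L[0][0] = √(4) = 2.
  L[1][0] = (-2) / L[0][0] = -1.
Step 2: L[1][1] = √(16) = 4.
  L[2][0] = (2) / L[0][0] = 1.
  L[2][1] = (-8) / L[1][1] = -2.
Step 3: L[2][2] = √(4) = 2.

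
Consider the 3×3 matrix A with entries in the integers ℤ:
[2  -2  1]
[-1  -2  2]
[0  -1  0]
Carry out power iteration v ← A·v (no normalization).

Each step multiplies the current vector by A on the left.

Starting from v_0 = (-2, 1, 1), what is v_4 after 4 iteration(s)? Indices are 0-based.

v_4 = (-85, 6, -13)

v_0 = (-2, 1, 1).
v_1 = A·v_0 = (-5, 2, -1).
v_2 = A·v_1 = (-15, -1, -2).
v_3 = A·v_2 = (-30, 13, 1).
v_4 = A·v_3 = (-85, 6, -13).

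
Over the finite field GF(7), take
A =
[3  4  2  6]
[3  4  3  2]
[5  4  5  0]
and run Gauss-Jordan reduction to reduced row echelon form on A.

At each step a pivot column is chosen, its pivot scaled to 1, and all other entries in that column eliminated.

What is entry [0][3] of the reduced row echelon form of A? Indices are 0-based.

step 1: normalize row 0 (÷3) = (1, 6, 3, 2)
  row 1: subtract 3×row0 = (0, 0, 1, 3)
  row 2: subtract 5×row0 = (0, 2, 4, 4)
step 2: exchange rows 1,2
step 2: normalize row 1 (÷2) = (0, 1, 2, 2)
  row 0: subtract 6×row1 = (1, 0, 5, 4)
step 3: normalize row 2 (÷1) = (0, 0, 1, 3)
  row 0: subtract 5×row2 = (1, 0, 0, 3)
  row 1: subtract 2×row2 = (0, 1, 0, 3)

M[0][3] = 3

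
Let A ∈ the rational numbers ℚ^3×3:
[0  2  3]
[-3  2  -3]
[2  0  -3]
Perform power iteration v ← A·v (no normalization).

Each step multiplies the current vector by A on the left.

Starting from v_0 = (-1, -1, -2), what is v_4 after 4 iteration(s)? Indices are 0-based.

v_4 = (524, -196, -472)

v_0 = (-1, -1, -2).
v_1 = A·v_0 = (-8, 7, 4).
v_2 = A·v_1 = (26, 26, -28).
v_3 = A·v_2 = (-32, 58, 136).
v_4 = A·v_3 = (524, -196, -472).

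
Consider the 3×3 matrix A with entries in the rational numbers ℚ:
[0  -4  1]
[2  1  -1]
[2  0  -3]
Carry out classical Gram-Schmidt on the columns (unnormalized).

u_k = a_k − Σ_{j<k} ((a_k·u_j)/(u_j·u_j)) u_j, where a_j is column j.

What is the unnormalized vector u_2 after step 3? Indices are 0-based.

Step 1: u_0 = a_0 = (0, 2, 2).
Step 2: u_1 = a_1 − (1/4)·u_0 = (-4, 1/2, -1/2).
Step 3: u_2 = a_2 − (-1)·u_0 − (-2/11)·u_1 = (3/11, 12/11, -12/11).

u_2 = (3/11, 12/11, -12/11)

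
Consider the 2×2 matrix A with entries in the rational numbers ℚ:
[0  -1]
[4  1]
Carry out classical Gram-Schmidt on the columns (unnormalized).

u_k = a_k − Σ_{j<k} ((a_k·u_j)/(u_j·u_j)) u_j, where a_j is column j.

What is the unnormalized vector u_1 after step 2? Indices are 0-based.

u_1 = (-1, 0)

Step 1: u_0 = a_0 = (0, 4).
Step 2: u_1 = a_1 − (1/4)·u_0 = (-1, 0).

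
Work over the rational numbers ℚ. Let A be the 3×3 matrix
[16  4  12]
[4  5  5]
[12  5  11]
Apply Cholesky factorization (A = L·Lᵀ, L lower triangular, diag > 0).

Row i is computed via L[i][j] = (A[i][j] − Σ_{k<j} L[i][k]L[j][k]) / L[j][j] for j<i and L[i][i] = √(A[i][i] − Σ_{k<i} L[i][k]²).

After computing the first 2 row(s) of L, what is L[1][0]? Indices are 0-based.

L[1][0] = 1

Step 1: L[0][0] = √(16) = 4.
  L[1][0] = (4) / L[0][0] = 1.
Step 2: L[1][1] = √(4) = 2.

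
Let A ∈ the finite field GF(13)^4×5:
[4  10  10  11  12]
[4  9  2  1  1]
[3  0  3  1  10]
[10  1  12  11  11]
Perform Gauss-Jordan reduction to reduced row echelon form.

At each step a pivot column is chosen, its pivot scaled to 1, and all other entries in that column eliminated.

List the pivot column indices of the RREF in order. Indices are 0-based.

pivot columns: 0, 1, 2, 3

[1] R0 /= 4  ⇒  (1, 9, 9, 6, 3)
     R1 -= 4·R0  ⇒  (0, 12, 5, 3, 2)
     R2 -= 3·R0  ⇒  (0, 12, 2, 9, 1)
     R3 -= 10·R0  ⇒  (0, 2, 0, 3, 7)
[2] R1 /= 12  ⇒  (0, 1, 8, 10, 11)
     R0 -= 9·R1  ⇒  (1, 0, 2, 7, 8)
     R2 -= 12·R1  ⇒  (0, 0, 10, 6, 12)
     R3 -= 2·R1  ⇒  (0, 0, 10, 9, 11)
[3] R2 /= 10  ⇒  (0, 0, 1, 11, 9)
     R0 -= 2·R2  ⇒  (1, 0, 0, 11, 3)
     R1 -= 8·R2  ⇒  (0, 1, 0, 0, 4)
     R3 -= 10·R2  ⇒  (0, 0, 0, 3, 12)
[4] R3 /= 3  ⇒  (0, 0, 0, 1, 4)
     R0 -= 11·R3  ⇒  (1, 0, 0, 0, 11)
     R2 -= 11·R3  ⇒  (0, 0, 1, 0, 4)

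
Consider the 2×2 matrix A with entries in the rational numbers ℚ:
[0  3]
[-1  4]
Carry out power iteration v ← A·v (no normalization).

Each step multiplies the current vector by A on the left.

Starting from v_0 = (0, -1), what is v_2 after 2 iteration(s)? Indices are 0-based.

v_0 = (0, -1).
v_1 = A·v_0 = (-3, -4).
v_2 = A·v_1 = (-12, -13).

v_2 = (-12, -13)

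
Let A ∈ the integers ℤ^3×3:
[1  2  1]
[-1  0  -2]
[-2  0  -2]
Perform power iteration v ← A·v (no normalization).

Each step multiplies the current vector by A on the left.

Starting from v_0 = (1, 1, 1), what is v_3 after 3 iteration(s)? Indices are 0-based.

v_0 = (1, 1, 1).
v_1 = A·v_0 = (4, -3, -4).
v_2 = A·v_1 = (-6, 4, 0).
v_3 = A·v_2 = (2, 6, 12).

v_3 = (2, 6, 12)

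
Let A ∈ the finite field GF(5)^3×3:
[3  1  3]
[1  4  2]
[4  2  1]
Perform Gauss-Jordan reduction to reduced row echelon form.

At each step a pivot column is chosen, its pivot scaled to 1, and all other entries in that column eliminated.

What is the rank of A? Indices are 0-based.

pivot(0,0)=3: scale R0 → (1, 2, 1)
  clear (1,0): R1 −= (1)R0 → (0, 2, 1)
  clear (2,0): R2 −= (4)R0 → (0, 4, 2)
pivot(1,1)=2: scale R1 → (0, 1, 3)
  clear (0,1): R0 −= (2)R1 → (1, 0, 0)
  clear (2,1): R2 −= (4)R1 → (0, 0, 0)
col 2: no nonzero at/below row 2; advance.

rank = 2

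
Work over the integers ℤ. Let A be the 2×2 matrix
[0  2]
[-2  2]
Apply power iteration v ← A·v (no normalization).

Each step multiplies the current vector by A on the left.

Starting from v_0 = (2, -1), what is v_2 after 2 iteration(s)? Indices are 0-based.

v_2 = (-12, -8)

v_0 = (2, -1).
v_1 = A·v_0 = (-2, -6).
v_2 = A·v_1 = (-12, -8).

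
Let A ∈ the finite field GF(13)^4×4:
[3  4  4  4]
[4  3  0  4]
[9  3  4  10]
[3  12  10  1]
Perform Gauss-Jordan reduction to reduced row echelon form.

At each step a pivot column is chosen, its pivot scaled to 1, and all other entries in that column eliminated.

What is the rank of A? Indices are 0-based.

[1] R0 /= 3  ⇒  (1, 10, 10, 10)
     R1 -= 4·R0  ⇒  (0, 2, 12, 3)
     R2 -= 9·R0  ⇒  (0, 4, 5, 11)
     R3 -= 3·R0  ⇒  (0, 8, 6, 10)
[2] R1 /= 2  ⇒  (0, 1, 6, 8)
     R0 -= 10·R1  ⇒  (1, 0, 2, 8)
     R2 -= 4·R1  ⇒  (0, 0, 7, 5)
     R3 -= 8·R1  ⇒  (0, 0, 10, 11)
[3] R2 /= 7  ⇒  (0, 0, 1, 10)
     R0 -= 2·R2  ⇒  (1, 0, 0, 1)
     R1 -= 6·R2  ⇒  (0, 1, 0, 0)
     R3 -= 10·R2  ⇒  (0, 0, 0, 2)
[4] R3 /= 2  ⇒  (0, 0, 0, 1)
     R0 -= 1·R3  ⇒  (1, 0, 0, 0)
     R2 -= 10·R3  ⇒  (0, 0, 1, 0)

rank = 4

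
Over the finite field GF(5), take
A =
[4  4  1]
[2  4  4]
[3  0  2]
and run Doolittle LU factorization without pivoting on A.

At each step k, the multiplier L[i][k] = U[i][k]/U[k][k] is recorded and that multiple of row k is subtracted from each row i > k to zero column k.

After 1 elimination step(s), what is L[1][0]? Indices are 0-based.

L[1][0] = 3

Step 1: pivot at (0,0) is 4.
  row1 ← row1 − (3)·row0  ⇒  L[1][0]=3, U row1=(0, 2, 1)
  row2 ← row2 − (2)·row0  ⇒  L[2][0]=2, U row2=(0, 2, 0)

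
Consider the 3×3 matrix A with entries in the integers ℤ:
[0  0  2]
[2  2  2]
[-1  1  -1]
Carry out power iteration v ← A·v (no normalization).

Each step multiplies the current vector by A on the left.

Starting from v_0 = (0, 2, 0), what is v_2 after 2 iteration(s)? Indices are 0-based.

v_2 = (4, 12, 2)

v_0 = (0, 2, 0).
v_1 = A·v_0 = (0, 4, 2).
v_2 = A·v_1 = (4, 12, 2).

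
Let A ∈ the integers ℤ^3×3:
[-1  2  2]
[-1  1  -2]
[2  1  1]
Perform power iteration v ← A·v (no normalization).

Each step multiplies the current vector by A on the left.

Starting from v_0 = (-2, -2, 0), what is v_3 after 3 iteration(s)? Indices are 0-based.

v_3 = (18, 44, -16)

v_0 = (-2, -2, 0).
v_1 = A·v_0 = (-2, 0, -6).
v_2 = A·v_1 = (-10, 14, -10).
v_3 = A·v_2 = (18, 44, -16).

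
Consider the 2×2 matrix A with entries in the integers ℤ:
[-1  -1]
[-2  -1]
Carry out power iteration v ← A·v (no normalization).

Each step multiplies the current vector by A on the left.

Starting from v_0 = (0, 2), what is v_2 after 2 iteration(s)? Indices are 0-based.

v_0 = (0, 2).
v_1 = A·v_0 = (-2, -2).
v_2 = A·v_1 = (4, 6).

v_2 = (4, 6)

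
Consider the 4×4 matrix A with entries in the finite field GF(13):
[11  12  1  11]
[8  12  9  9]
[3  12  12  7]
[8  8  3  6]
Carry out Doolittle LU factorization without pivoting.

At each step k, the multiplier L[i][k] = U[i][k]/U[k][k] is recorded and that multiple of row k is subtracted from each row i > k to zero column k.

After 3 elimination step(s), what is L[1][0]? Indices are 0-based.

Step 1: pivot at (0,0) is 11.
  row1 ← row1 − (9)·row0  ⇒  L[1][0]=9, U row1=(0, 8, 0, 1)
  row2 ← row2 − (5)·row0  ⇒  L[2][0]=5, U row2=(0, 4, 7, 4)
  row3 ← row3 − (9)·row0  ⇒  L[3][0]=9, U row3=(0, 4, 7, 11)
Step 2: pivot at (1,1) is 8.
  row2 ← row2 − (7)·row1  ⇒  L[2][1]=7, U row2=(0, 0, 7, 10)
  row3 ← row3 − (7)·row1  ⇒  L[3][1]=7, U row3=(0, 0, 7, 4)
Step 3: pivot at (2,2) is 7.
  row3 ← row3 − (1)·row2  ⇒  L[3][2]=1, U row3=(0, 0, 0, 7)

L[1][0] = 9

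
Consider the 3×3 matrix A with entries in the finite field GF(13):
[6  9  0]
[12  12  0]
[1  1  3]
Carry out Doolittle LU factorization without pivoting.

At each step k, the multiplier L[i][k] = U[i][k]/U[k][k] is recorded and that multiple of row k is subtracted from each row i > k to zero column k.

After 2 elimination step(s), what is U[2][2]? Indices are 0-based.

U[2][2] = 3

Step 1: pivot at (0,0) is 6.
  row1 ← row1 − (2)·row0  ⇒  L[1][0]=2, U row1=(0, 7, 0)
  row2 ← row2 − (11)·row0  ⇒  L[2][0]=11, U row2=(0, 6, 3)
Step 2: pivot at (1,1) is 7.
  row2 ← row2 − (12)·row1  ⇒  L[2][1]=12, U row2=(0, 0, 3)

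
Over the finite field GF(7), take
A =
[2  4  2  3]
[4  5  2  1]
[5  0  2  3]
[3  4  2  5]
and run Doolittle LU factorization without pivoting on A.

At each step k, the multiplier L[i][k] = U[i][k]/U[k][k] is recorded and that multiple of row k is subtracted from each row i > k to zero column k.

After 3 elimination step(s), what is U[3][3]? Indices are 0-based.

U[3][3] = 4

k=0: U[0][0]=2
  eliminate (1,0): mult=2, new row 1: (0, 4, 5, 2); set L[1][0]=2
  eliminate (2,0): mult=6, new row 2: (0, 4, 4, 6); set L[2][0]=6
  eliminate (3,0): mult=5, new row 3: (0, 5, 6, 4); set L[3][0]=5
k=1: U[1][1]=4
  eliminate (2,1): mult=1, new row 2: (0, 0, 6, 4); set L[2][1]=1
  eliminate (3,1): mult=3, new row 3: (0, 0, 5, 5); set L[3][1]=3
k=2: U[2][2]=6
  eliminate (3,2): mult=2, new row 3: (0, 0, 0, 4); set L[3][2]=2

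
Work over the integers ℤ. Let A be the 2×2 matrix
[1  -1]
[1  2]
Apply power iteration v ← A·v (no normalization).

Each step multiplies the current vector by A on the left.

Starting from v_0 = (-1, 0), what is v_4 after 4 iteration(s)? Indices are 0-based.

v_0 = (-1, 0).
v_1 = A·v_0 = (-1, -1).
v_2 = A·v_1 = (0, -3).
v_3 = A·v_2 = (3, -6).
v_4 = A·v_3 = (9, -9).

v_4 = (9, -9)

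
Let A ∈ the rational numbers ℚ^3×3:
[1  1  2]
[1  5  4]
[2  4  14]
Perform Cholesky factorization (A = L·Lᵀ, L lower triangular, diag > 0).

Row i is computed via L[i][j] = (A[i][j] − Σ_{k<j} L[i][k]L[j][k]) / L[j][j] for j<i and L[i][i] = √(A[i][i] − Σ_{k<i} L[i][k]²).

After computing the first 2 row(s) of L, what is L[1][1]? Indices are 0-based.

Step 1: L[0][0] = √(1) = 1.
  L[1][0] = (1) / L[0][0] = 1.
Step 2: L[1][1] = √(4) = 2.

L[1][1] = 2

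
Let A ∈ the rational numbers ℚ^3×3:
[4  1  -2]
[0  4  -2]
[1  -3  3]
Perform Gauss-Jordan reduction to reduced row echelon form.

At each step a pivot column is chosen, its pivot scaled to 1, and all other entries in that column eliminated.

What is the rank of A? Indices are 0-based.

pivot(0,0)=4: scale R0 → (1, 1/4, -1/2)
  clear (2,0): R2 −= (1)R0 → (0, -13/4, 7/2)
pivot(1,1)=4: scale R1 → (0, 1, -1/2)
  clear (0,1): R0 −= (1/4)R1 → (1, 0, -3/8)
  clear (2,1): R2 −= (-13/4)R1 → (0, 0, 15/8)
pivot(2,2)=15/8: scale R2 → (0, 0, 1)
  clear (0,2): R0 −= (-3/8)R2 → (1, 0, 0)
  clear (1,2): R1 −= (-1/2)R2 → (0, 1, 0)

rank = 3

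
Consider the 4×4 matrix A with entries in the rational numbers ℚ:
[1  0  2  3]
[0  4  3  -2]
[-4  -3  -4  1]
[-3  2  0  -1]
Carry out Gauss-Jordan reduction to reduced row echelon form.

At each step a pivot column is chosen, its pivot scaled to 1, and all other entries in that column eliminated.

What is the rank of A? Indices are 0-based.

rank = 4

step 1: normalize row 0 (÷1) = (1, 0, 2, 3)
  row 2: subtract -4×row0 = (0, -3, 4, 13)
  row 3: subtract -3×row0 = (0, 2, 6, 8)
step 2: normalize row 1 (÷4) = (0, 1, 3/4, -1/2)
  row 2: subtract -3×row1 = (0, 0, 25/4, 23/2)
  row 3: subtract 2×row1 = (0, 0, 9/2, 9)
step 3: normalize row 2 (÷25/4) = (0, 0, 1, 46/25)
  row 0: subtract 2×row2 = (1, 0, 0, -17/25)
  row 1: subtract 3/4×row2 = (0, 1, 0, -47/25)
  row 3: subtract 9/2×row2 = (0, 0, 0, 18/25)
step 4: normalize row 3 (÷18/25) = (0, 0, 0, 1)
  row 0: subtract -17/25×row3 = (1, 0, 0, 0)
  row 1: subtract -47/25×row3 = (0, 1, 0, 0)
  row 2: subtract 46/25×row3 = (0, 0, 1, 0)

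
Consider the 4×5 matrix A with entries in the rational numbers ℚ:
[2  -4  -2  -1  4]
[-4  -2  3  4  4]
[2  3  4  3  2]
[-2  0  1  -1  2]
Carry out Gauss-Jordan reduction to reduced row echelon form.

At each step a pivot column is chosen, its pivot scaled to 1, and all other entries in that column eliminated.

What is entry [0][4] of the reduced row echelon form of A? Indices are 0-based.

step 1: normalize row 0 (÷2) = (1, -2, -1, -1/2, 2)
  row 1: subtract -4×row0 = (0, -10, -1, 2, 12)
  row 2: subtract 2×row0 = (0, 7, 6, 4, -2)
  row 3: subtract -2×row0 = (0, -4, -1, -2, 6)
step 2: normalize row 1 (÷-10) = (0, 1, 1/10, -1/5, -6/5)
  row 0: subtract -2×row1 = (1, 0, -4/5, -9/10, -2/5)
  row 2: subtract 7×row1 = (0, 0, 53/10, 27/5, 32/5)
  row 3: subtract -4×row1 = (0, 0, -3/5, -14/5, 6/5)
step 3: normalize row 2 (÷53/10) = (0, 0, 1, 54/53, 64/53)
  row 0: subtract -4/5×row2 = (1, 0, 0, -9/106, 30/53)
  row 1: subtract 1/10×row2 = (0, 1, 0, -16/53, -70/53)
  row 3: subtract -3/5×row2 = (0, 0, 0, -116/53, 102/53)
step 4: normalize row 3 (÷-116/53) = (0, 0, 0, 1, -51/58)
  row 0: subtract -9/106×row3 = (1, 0, 0, 0, 57/116)
  row 1: subtract -16/53×row3 = (0, 1, 0, 0, -46/29)
  row 2: subtract 54/53×row3 = (0, 0, 1, 0, 61/29)

M[0][4] = 57/116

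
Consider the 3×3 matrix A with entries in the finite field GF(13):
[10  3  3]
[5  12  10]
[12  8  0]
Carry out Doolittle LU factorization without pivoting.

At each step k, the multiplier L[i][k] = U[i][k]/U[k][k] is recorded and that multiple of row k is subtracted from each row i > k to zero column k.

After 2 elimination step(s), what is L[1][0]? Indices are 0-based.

[col 0] pivot 10
  R1 -= 7*R0 → (0, 4, 2)  (L[1][0] := 7)
  R2 -= 9*R0 → (0, 7, 12)  (L[2][0] := 9)
[col 1] pivot 4
  R2 -= 5*R1 → (0, 0, 2)  (L[2][1] := 5)

L[1][0] = 7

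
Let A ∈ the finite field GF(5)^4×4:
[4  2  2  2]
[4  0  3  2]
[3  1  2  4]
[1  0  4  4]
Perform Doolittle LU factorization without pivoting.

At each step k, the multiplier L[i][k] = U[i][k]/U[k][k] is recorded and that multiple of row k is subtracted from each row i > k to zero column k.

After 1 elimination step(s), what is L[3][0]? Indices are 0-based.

Step 1: pivot at (0,0) is 4.
  row1 ← row1 − (1)·row0  ⇒  L[1][0]=1, U row1=(0, 3, 1, 0)
  row2 ← row2 − (2)·row0  ⇒  L[2][0]=2, U row2=(0, 2, 3, 0)
  row3 ← row3 − (4)·row0  ⇒  L[3][0]=4, U row3=(0, 2, 1, 1)

L[3][0] = 4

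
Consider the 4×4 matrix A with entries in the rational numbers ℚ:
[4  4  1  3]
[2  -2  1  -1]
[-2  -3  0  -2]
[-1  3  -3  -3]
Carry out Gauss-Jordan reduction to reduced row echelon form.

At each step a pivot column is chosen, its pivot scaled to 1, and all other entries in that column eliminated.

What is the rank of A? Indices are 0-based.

rank = 4

[1] R0 /= 4  ⇒  (1, 1, 1/4, 3/4)
     R1 -= 2·R0  ⇒  (0, -4, 1/2, -5/2)
     R2 -= -2·R0  ⇒  (0, -1, 1/2, -1/2)
     R3 -= -1·R0  ⇒  (0, 4, -11/4, -9/4)
[2] R1 /= -4  ⇒  (0, 1, -1/8, 5/8)
     R0 -= 1·R1  ⇒  (1, 0, 3/8, 1/8)
     R2 -= -1·R1  ⇒  (0, 0, 3/8, 1/8)
     R3 -= 4·R1  ⇒  (0, 0, -9/4, -19/4)
[3] R2 /= 3/8  ⇒  (0, 0, 1, 1/3)
     R0 -= 3/8·R2  ⇒  (1, 0, 0, 0)
     R1 -= -1/8·R2  ⇒  (0, 1, 0, 2/3)
     R3 -= -9/4·R2  ⇒  (0, 0, 0, -4)
[4] R3 /= -4  ⇒  (0, 0, 0, 1)
     R1 -= 2/3·R3  ⇒  (0, 1, 0, 0)
     R2 -= 1/3·R3  ⇒  (0, 0, 1, 0)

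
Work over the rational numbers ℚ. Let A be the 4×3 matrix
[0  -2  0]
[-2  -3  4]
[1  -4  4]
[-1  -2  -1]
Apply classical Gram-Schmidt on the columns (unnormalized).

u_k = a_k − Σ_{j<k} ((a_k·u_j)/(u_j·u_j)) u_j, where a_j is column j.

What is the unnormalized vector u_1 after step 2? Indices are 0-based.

Step 1: u_0 = a_0 = (0, -2, 1, -1).
Step 2: u_1 = a_1 − (2/3)·u_0 = (-2, -5/3, -14/3, -4/3).

u_1 = (-2, -5/3, -14/3, -4/3)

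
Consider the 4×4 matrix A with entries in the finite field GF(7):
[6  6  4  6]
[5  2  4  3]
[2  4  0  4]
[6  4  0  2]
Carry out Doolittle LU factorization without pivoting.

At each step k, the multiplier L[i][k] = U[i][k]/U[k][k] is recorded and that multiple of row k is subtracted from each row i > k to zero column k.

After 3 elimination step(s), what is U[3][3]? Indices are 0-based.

k=0: U[0][0]=6
  eliminate (1,0): mult=2, new row 1: (0, 4, 3, 5); set L[1][0]=2
  eliminate (2,0): mult=5, new row 2: (0, 2, 1, 2); set L[2][0]=5
  eliminate (3,0): mult=1, new row 3: (0, 5, 3, 3); set L[3][0]=1
k=1: U[1][1]=4
  eliminate (2,1): mult=4, new row 2: (0, 0, 3, 3); set L[2][1]=4
  eliminate (3,1): mult=3, new row 3: (0, 0, 1, 2); set L[3][1]=3
k=2: U[2][2]=3
  eliminate (3,2): mult=5, new row 3: (0, 0, 0, 1); set L[3][2]=5

U[3][3] = 1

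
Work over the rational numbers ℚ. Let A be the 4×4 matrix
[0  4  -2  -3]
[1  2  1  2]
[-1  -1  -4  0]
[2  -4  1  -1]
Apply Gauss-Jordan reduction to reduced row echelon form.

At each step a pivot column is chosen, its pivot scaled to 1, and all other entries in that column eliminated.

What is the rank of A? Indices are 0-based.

[1] R0 <-> R1
[1] R0 /= 1  ⇒  (1, 2, 1, 2)
     R2 -= -1·R0  ⇒  (0, 1, -3, 2)
     R3 -= 2·R0  ⇒  (0, -8, -1, -5)
[2] R1 /= 4  ⇒  (0, 1, -1/2, -3/4)
     R0 -= 2·R1  ⇒  (1, 0, 2, 7/2)
     R2 -= 1·R1  ⇒  (0, 0, -5/2, 11/4)
     R3 -= -8·R1  ⇒  (0, 0, -5, -11)
[3] R2 /= -5/2  ⇒  (0, 0, 1, -11/10)
     R0 -= 2·R2  ⇒  (1, 0, 0, 57/10)
     R1 -= -1/2·R2  ⇒  (0, 1, 0, -13/10)
     R3 -= -5·R2  ⇒  (0, 0, 0, -33/2)
[4] R3 /= -33/2  ⇒  (0, 0, 0, 1)
     R0 -= 57/10·R3  ⇒  (1, 0, 0, 0)
     R1 -= -13/10·R3  ⇒  (0, 1, 0, 0)
     R2 -= -11/10·R3  ⇒  (0, 0, 1, 0)

rank = 4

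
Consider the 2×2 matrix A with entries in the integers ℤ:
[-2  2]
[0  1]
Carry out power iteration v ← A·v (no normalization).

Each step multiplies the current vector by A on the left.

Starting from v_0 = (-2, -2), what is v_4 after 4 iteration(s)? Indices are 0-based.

v_4 = (-12, -2)

v_0 = (-2, -2).
v_1 = A·v_0 = (0, -2).
v_2 = A·v_1 = (-4, -2).
v_3 = A·v_2 = (4, -2).
v_4 = A·v_3 = (-12, -2).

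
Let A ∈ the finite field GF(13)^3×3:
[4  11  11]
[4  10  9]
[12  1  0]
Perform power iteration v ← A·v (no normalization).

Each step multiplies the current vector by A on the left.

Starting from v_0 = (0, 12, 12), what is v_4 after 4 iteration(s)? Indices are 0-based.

v_4 = (5, 8, 8)

v_0 = (0, 12, 12).
v_1 = A·v_0 = (4, 7, 12).
v_2 = A·v_1 = (4, 12, 3).
v_3 = A·v_2 = (12, 7, 8).
v_4 = A·v_3 = (5, 8, 8).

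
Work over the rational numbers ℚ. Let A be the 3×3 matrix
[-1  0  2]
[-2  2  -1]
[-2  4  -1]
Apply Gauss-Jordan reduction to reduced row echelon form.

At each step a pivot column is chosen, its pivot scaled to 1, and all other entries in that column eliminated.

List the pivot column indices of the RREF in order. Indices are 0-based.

pivot columns: 0, 1, 2

pivot(0,0)=-1: scale R0 → (1, 0, -2)
  clear (1,0): R1 −= (-2)R0 → (0, 2, -5)
  clear (2,0): R2 −= (-2)R0 → (0, 4, -5)
pivot(1,1)=2: scale R1 → (0, 1, -5/2)
  clear (2,1): R2 −= (4)R1 → (0, 0, 5)
pivot(2,2)=5: scale R2 → (0, 0, 1)
  clear (0,2): R0 −= (-2)R2 → (1, 0, 0)
  clear (1,2): R1 −= (-5/2)R2 → (0, 1, 0)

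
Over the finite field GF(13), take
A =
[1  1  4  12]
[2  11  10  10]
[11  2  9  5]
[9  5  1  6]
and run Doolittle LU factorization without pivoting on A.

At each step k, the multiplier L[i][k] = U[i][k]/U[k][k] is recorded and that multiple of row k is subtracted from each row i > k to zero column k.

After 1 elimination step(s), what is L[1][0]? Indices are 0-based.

[col 0] pivot 1
  R1 -= 2*R0 → (0, 9, 2, 12)  (L[1][0] := 2)
  R2 -= 11*R0 → (0, 4, 4, 3)  (L[2][0] := 11)
  R3 -= 9*R0 → (0, 9, 4, 2)  (L[3][0] := 9)

L[1][0] = 2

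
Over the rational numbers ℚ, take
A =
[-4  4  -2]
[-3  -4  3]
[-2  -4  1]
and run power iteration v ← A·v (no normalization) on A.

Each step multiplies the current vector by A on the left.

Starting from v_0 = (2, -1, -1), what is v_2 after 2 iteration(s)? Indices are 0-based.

v_2 = (22, 47, 39)

v_0 = (2, -1, -1).
v_1 = A·v_0 = (-10, -5, -1).
v_2 = A·v_1 = (22, 47, 39).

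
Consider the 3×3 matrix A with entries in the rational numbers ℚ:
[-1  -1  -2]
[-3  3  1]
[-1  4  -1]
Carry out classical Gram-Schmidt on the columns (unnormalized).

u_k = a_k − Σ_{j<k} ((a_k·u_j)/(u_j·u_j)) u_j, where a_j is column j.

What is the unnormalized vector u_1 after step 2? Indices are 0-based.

u_1 = (-23/11, -3/11, 32/11)

Step 1: u_0 = a_0 = (-1, -3, -1).
Step 2: u_1 = a_1 − (-12/11)·u_0 = (-23/11, -3/11, 32/11).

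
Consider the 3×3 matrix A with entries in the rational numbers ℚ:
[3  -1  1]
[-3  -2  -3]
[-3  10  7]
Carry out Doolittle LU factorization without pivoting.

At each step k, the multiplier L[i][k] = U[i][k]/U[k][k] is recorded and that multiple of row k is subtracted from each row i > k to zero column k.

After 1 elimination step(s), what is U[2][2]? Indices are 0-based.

Step 1: pivot at (0,0) is 3.
  row1 ← row1 − (-1)·row0  ⇒  L[1][0]=-1, U row1=(0, -3, -2)
  row2 ← row2 − (-1)·row0  ⇒  L[2][0]=-1, U row2=(0, 9, 8)

U[2][2] = 8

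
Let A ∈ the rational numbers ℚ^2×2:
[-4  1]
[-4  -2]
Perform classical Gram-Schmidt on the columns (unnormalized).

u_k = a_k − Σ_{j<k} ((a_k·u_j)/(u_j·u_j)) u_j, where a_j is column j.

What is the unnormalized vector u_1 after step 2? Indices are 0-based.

u_1 = (3/2, -3/2)

Step 1: u_0 = a_0 = (-4, -4).
Step 2: u_1 = a_1 − (1/8)·u_0 = (3/2, -3/2).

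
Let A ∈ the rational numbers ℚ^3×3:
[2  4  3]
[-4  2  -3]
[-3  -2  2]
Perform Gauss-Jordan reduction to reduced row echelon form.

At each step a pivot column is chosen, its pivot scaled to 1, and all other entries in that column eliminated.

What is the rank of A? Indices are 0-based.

rank = 3

step 1: normalize row 0 (÷2) = (1, 2, 3/2)
  row 1: subtract -4×row0 = (0, 10, 3)
  row 2: subtract -3×row0 = (0, 4, 13/2)
step 2: normalize row 1 (÷10) = (0, 1, 3/10)
  row 0: subtract 2×row1 = (1, 0, 9/10)
  row 2: subtract 4×row1 = (0, 0, 53/10)
step 3: normalize row 2 (÷53/10) = (0, 0, 1)
  row 0: subtract 9/10×row2 = (1, 0, 0)
  row 1: subtract 3/10×row2 = (0, 1, 0)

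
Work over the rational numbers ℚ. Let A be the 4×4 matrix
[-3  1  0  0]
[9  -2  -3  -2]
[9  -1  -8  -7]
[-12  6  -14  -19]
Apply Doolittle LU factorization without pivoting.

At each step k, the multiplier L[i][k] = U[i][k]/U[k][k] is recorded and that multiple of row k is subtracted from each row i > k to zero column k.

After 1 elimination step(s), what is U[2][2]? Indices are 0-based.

[col 0] pivot -3
  R1 -= -3*R0 → (0, 1, -3, -2)  (L[1][0] := -3)
  R2 -= -3*R0 → (0, 2, -8, -7)  (L[2][0] := -3)
  R3 -= 4*R0 → (0, 2, -14, -19)  (L[3][0] := 4)

U[2][2] = -8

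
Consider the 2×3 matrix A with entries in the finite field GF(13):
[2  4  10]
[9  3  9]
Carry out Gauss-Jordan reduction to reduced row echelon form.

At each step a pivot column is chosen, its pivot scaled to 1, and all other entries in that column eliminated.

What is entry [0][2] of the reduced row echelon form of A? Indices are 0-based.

M[0][2] = 8

[1] R0 /= 2  ⇒  (1, 2, 5)
     R1 -= 9·R0  ⇒  (0, 11, 3)
[2] R1 /= 11  ⇒  (0, 1, 5)
     R0 -= 2·R1  ⇒  (1, 0, 8)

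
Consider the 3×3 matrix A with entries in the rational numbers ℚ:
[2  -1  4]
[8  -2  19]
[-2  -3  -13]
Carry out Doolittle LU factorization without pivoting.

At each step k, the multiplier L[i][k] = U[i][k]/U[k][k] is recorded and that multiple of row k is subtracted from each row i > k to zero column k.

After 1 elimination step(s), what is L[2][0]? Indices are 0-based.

k=0: U[0][0]=2
  eliminate (1,0): mult=4, new row 1: (0, 2, 3); set L[1][0]=4
  eliminate (2,0): mult=-1, new row 2: (0, -4, -9); set L[2][0]=-1

L[2][0] = -1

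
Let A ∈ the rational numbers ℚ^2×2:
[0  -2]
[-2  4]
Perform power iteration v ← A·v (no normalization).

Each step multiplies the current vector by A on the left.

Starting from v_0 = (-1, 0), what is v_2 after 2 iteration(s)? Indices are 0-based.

v_0 = (-1, 0).
v_1 = A·v_0 = (0, 2).
v_2 = A·v_1 = (-4, 8).

v_2 = (-4, 8)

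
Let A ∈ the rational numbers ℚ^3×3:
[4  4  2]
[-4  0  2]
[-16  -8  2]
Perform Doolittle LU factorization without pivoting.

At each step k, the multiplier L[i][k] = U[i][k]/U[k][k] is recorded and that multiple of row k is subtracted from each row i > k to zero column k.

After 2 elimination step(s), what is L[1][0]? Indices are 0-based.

L[1][0] = -1

[col 0] pivot 4
  R1 -= -1*R0 → (0, 4, 4)  (L[1][0] := -1)
  R2 -= -4*R0 → (0, 8, 10)  (L[2][0] := -4)
[col 1] pivot 4
  R2 -= 2*R1 → (0, 0, 2)  (L[2][1] := 2)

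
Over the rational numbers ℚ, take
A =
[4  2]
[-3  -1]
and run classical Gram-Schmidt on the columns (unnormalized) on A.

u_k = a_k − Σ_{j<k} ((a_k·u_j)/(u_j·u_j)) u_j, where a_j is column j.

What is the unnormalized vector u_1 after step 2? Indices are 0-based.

u_1 = (6/25, 8/25)

Step 1: u_0 = a_0 = (4, -3).
Step 2: u_1 = a_1 − (11/25)·u_0 = (6/25, 8/25).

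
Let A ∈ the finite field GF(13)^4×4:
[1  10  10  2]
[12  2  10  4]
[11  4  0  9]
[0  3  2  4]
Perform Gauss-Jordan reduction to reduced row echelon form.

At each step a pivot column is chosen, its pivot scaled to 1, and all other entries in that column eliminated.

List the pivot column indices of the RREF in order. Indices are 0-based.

pivot columns: 0, 1, 2, 3

pivot(0,0)=1: scale R0 → (1, 10, 10, 2)
  clear (1,0): R1 −= (12)R0 → (0, 12, 7, 6)
  clear (2,0): R2 −= (11)R0 → (0, 11, 7, 0)
pivot(1,1)=12: scale R1 → (0, 1, 6, 7)
  clear (0,1): R0 −= (10)R1 → (1, 0, 2, 10)
  clear (2,1): R2 −= (11)R1 → (0, 0, 6, 1)
  clear (3,1): R3 −= (3)R1 → (0, 0, 10, 9)
pivot(2,2)=6: scale R2 → (0, 0, 1, 11)
  clear (0,2): R0 −= (2)R2 → (1, 0, 0, 1)
  clear (1,2): R1 −= (6)R2 → (0, 1, 0, 6)
  clear (3,2): R3 −= (10)R2 → (0, 0, 0, 3)
pivot(3,3)=3: scale R3 → (0, 0, 0, 1)
  clear (0,3): R0 −= (1)R3 → (1, 0, 0, 0)
  clear (1,3): R1 −= (6)R3 → (0, 1, 0, 0)
  clear (2,3): R2 −= (11)R3 → (0, 0, 1, 0)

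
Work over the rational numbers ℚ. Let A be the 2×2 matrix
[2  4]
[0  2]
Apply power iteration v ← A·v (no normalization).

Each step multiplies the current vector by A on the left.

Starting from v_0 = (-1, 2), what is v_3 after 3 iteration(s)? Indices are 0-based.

v_0 = (-1, 2).
v_1 = A·v_0 = (6, 4).
v_2 = A·v_1 = (28, 8).
v_3 = A·v_2 = (88, 16).

v_3 = (88, 16)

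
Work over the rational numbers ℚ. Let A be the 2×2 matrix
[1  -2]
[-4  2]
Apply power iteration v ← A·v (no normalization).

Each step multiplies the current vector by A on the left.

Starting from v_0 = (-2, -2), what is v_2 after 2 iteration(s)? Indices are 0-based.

v_2 = (-6, 0)

v_0 = (-2, -2).
v_1 = A·v_0 = (2, 4).
v_2 = A·v_1 = (-6, 0).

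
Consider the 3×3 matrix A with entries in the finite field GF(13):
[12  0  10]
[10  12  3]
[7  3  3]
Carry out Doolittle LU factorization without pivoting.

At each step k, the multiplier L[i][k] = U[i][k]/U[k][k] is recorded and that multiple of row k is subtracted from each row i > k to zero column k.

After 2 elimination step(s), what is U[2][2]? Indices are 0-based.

U[2][2] = 5

Step 1: pivot at (0,0) is 12.
  row1 ← row1 − (3)·row0  ⇒  L[1][0]=3, U row1=(0, 12, 12)
  row2 ← row2 − (6)·row0  ⇒  L[2][0]=6, U row2=(0, 3, 8)
Step 2: pivot at (1,1) is 12.
  row2 ← row2 − (10)·row1  ⇒  L[2][1]=10, U row2=(0, 0, 5)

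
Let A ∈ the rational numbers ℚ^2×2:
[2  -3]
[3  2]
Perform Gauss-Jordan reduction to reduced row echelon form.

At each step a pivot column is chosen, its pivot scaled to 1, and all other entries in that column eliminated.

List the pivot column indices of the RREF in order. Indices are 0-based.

[1] R0 /= 2  ⇒  (1, -3/2)
     R1 -= 3·R0  ⇒  (0, 13/2)
[2] R1 /= 13/2  ⇒  (0, 1)
     R0 -= -3/2·R1  ⇒  (1, 0)

pivot columns: 0, 1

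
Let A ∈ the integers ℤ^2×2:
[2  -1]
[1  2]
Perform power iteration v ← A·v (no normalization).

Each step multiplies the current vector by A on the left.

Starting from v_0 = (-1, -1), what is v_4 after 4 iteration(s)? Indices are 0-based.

v_4 = (31, -17)

v_0 = (-1, -1).
v_1 = A·v_0 = (-1, -3).
v_2 = A·v_1 = (1, -7).
v_3 = A·v_2 = (9, -13).
v_4 = A·v_3 = (31, -17).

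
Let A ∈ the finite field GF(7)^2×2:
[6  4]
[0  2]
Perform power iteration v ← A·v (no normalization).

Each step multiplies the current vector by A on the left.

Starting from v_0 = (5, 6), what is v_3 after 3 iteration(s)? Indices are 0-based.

v_3 = (4, 6)

v_0 = (5, 6).
v_1 = A·v_0 = (5, 5).
v_2 = A·v_1 = (1, 3).
v_3 = A·v_2 = (4, 6).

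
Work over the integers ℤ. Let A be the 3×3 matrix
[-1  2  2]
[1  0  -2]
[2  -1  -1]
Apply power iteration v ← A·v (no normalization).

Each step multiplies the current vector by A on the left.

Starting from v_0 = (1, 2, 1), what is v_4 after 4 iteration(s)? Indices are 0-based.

v_0 = (1, 2, 1).
v_1 = A·v_0 = (5, -1, -1).
v_2 = A·v_1 = (-9, 7, 12).
v_3 = A·v_2 = (47, -33, -37).
v_4 = A·v_3 = (-187, 121, 164).

v_4 = (-187, 121, 164)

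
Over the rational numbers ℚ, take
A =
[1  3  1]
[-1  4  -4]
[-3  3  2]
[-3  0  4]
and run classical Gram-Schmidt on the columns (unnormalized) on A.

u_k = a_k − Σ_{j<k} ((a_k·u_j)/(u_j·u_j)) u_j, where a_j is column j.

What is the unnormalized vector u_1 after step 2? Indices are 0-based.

u_1 = (7/2, 7/2, 3/2, -3/2)

Step 1: u_0 = a_0 = (1, -1, -3, -3).
Step 2: u_1 = a_1 − (-1/2)·u_0 = (7/2, 7/2, 3/2, -3/2).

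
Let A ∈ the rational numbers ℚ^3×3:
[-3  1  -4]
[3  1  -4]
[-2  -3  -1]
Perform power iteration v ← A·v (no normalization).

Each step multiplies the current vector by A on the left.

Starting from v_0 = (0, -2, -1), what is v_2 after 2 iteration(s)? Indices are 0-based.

v_0 = (0, -2, -1).
v_1 = A·v_0 = (2, 2, 7).
v_2 = A·v_1 = (-32, -20, -17).

v_2 = (-32, -20, -17)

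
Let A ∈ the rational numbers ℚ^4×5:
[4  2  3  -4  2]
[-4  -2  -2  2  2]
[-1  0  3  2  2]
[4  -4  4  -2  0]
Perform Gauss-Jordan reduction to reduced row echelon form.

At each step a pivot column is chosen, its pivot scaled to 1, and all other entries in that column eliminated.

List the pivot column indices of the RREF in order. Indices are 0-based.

pivot columns: 0, 1, 2, 3

pivot(0,0)=4: scale R0 → (1, 1/2, 3/4, -1, 1/2)
  clear (1,0): R1 −= (-4)R0 → (0, 0, 1, -2, 4)
  clear (2,0): R2 −= (-1)R0 → (0, 1/2, 15/4, 1, 5/2)
  clear (3,0): R3 −= (4)R0 → (0, -6, 1, 2, -2)
pivot(1,1): swap R1↔R2
pivot(1,1)=1/2: scale R1 → (0, 1, 15/2, 2, 5)
  clear (0,1): R0 −= (1/2)R1 → (1, 0, -3, -2, -2)
  clear (3,1): R3 −= (-6)R1 → (0, 0, 46, 14, 28)
pivot(2,2)=1: scale R2 → (0, 0, 1, -2, 4)
  clear (0,2): R0 −= (-3)R2 → (1, 0, 0, -8, 10)
  clear (1,2): R1 −= (15/2)R2 → (0, 1, 0, 17, -25)
  clear (3,2): R3 −= (46)R2 → (0, 0, 0, 106, -156)
pivot(3,3)=106: scale R3 → (0, 0, 0, 1, -78/53)
  clear (0,3): R0 −= (-8)R3 → (1, 0, 0, 0, -94/53)
  clear (1,3): R1 −= (17)R3 → (0, 1, 0, 0, 1/53)
  clear (2,3): R2 −= (-2)R3 → (0, 0, 1, 0, 56/53)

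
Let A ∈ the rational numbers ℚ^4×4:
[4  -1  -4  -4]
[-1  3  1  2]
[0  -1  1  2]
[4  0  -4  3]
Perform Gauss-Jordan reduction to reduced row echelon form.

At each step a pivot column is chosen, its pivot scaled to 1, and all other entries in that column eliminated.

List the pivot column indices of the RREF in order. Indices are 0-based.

pivot(0,0)=4: scale R0 → (1, -1/4, -1, -1)
  clear (1,0): R1 −= (-1)R0 → (0, 11/4, 0, 1)
  clear (3,0): R3 −= (4)R0 → (0, 1, 0, 7)
pivot(1,1)=11/4: scale R1 → (0, 1, 0, 4/11)
  clear (0,1): R0 −= (-1/4)R1 → (1, 0, -1, -10/11)
  clear (2,1): R2 −= (-1)R1 → (0, 0, 1, 26/11)
  clear (3,1): R3 −= (1)R1 → (0, 0, 0, 73/11)
pivot(2,2)=1: scale R2 → (0, 0, 1, 26/11)
  clear (0,2): R0 −= (-1)R2 → (1, 0, 0, 16/11)
pivot(3,3)=73/11: scale R3 → (0, 0, 0, 1)
  clear (0,3): R0 −= (16/11)R3 → (1, 0, 0, 0)
  clear (1,3): R1 −= (4/11)R3 → (0, 1, 0, 0)
  clear (2,3): R2 −= (26/11)R3 → (0, 0, 1, 0)

pivot columns: 0, 1, 2, 3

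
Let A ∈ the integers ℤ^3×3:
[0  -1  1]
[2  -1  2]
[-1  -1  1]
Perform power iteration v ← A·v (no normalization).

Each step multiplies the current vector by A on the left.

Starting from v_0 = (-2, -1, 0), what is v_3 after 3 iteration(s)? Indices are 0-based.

v_0 = (-2, -1, 0).
v_1 = A·v_0 = (1, -3, 3).
v_2 = A·v_1 = (6, 11, 5).
v_3 = A·v_2 = (-6, 11, -12).

v_3 = (-6, 11, -12)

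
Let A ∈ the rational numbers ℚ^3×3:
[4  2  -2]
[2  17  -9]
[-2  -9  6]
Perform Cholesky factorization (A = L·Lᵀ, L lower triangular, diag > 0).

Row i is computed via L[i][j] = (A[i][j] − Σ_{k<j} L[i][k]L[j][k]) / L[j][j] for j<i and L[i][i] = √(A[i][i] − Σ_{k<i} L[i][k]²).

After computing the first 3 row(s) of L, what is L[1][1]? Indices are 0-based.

L[1][1] = 4

Step 1: L[0][0] = √(4) = 2.
  L[1][0] = (2) / L[0][0] = 1.
Step 2: L[1][1] = √(16) = 4.
  L[2][0] = (-2) / L[0][0] = -1.
  L[2][1] = (-8) / L[1][1] = -2.
Step 3: L[2][2] = √(1) = 1.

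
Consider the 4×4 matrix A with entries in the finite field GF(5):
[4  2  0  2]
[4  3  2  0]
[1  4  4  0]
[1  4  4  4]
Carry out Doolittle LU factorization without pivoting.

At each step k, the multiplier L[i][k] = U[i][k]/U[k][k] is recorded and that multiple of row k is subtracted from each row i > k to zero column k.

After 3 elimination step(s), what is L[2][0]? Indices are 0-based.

L[2][0] = 4

k=0: U[0][0]=4
  eliminate (1,0): mult=1, new row 1: (0, 1, 2, 3); set L[1][0]=1
  eliminate (2,0): mult=4, new row 2: (0, 1, 4, 2); set L[2][0]=4
  eliminate (3,0): mult=4, new row 3: (0, 1, 4, 1); set L[3][0]=4
k=1: U[1][1]=1
  eliminate (2,1): mult=1, new row 2: (0, 0, 2, 4); set L[2][1]=1
  eliminate (3,1): mult=1, new row 3: (0, 0, 2, 3); set L[3][1]=1
k=2: U[2][2]=2
  eliminate (3,2): mult=1, new row 3: (0, 0, 0, 4); set L[3][2]=1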